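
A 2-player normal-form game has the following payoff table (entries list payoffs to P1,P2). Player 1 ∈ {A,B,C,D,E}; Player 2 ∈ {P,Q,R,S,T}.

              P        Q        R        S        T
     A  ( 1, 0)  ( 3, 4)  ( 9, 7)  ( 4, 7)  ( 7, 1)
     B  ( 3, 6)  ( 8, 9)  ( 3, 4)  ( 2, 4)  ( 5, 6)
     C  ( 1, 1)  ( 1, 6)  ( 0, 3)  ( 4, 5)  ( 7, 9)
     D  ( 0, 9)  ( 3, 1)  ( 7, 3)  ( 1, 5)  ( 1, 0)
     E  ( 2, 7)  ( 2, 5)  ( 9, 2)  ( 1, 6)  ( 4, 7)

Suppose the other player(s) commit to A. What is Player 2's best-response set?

u_2(P vs A) = 0
u_2(Q vs A) = 4
u_2(R vs A) = 7
u_2(S vs A) = 7
u_2(T vs A) = 1
max payoff 7 at {R,S}

argmax u_2 = {R,S}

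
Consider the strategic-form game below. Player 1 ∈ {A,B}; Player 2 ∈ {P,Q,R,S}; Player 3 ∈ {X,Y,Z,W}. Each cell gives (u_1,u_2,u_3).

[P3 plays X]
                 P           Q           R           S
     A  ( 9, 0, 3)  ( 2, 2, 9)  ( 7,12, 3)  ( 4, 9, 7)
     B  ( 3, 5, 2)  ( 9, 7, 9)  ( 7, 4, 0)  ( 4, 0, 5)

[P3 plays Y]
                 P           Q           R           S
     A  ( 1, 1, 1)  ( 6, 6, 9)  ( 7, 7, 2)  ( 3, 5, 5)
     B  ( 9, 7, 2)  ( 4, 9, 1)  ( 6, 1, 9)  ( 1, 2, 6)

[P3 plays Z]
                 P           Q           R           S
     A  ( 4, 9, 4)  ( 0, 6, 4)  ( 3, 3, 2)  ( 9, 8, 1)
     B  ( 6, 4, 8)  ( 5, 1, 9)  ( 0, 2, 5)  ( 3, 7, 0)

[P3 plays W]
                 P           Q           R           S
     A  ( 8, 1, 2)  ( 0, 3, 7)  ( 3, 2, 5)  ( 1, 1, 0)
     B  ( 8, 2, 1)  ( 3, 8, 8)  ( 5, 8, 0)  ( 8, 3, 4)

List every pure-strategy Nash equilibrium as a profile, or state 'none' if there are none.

NE set: (B,Q,X)

(A,P,X): not NE [P2→R gives 12>0; P3→Z gives 4>3]
(A,P,Y): not NE [P1→B gives 9>1; P2→R gives 7>1; P3→Z gives 4>1]
(A,P,Z): not NE [P1→B gives 6>4]
(A,P,W): not NE [P2→Q gives 3>1; P3→Z gives 4>2]
(A,Q,X): not NE [P1→B gives 9>2; P2→R gives 12>2]
(A,Q,Y): not NE [P2→R gives 7>6]
(A,Q,Z): not NE [P1→B gives 5>0; P2→P gives 9>6; P3→Y gives 9>4]
(A,Q,W): not NE [P1→B gives 3>0; P3→Y gives 9>7]
(A,R,X): not NE [P3→W gives 5>3]
(A,R,Y): not NE [P3→W gives 5>2]
(A,R,Z): not NE [P2→P gives 9>3; P3→W gives 5>2]
(A,R,W): not NE [P1→B gives 5>3; P2→Q gives 3>2]
(A,S,X): not NE [P2→R gives 12>9]
(A,S,Y): not NE [P2→R gives 7>5; P3→X gives 7>5]
(A,S,Z): not NE [P2→P gives 9>8; P3→X gives 7>1]
(A,S,W): not NE [P1→B gives 8>1; P2→Q gives 3>1; P3→X gives 7>0]
(B,P,X): not NE [P1→A gives 9>3; P2→Q gives 7>5; P3→Z gives 8>2]
(B,P,Y): not NE [P2→Q gives 9>7; P3→Z gives 8>2]
(B,P,Z): not NE [P2→S gives 7>4]
(B,P,W): not NE [P2→R gives 8>2; P3→Z gives 8>1]
(B,Q,X): NE
(B,Q,Y): not NE [P1→A gives 6>4; P3→Z gives 9>1]
(B,Q,Z): not NE [P2→S gives 7>1]
(B,Q,W): not NE [P3→Z gives 9>8]
(B,R,X): not NE [P2→Q gives 7>4; P3→Y gives 9>0]
(B,R,Y): not NE [P1→A gives 7>6; P2→Q gives 9>1]
(B,R,Z): not NE [P1→A gives 3>0; P2→S gives 7>2; P3→Y gives 9>5]
(B,R,W): not NE [P3→Y gives 9>0]
(B,S,X): not NE [P2→Q gives 7>0; P3→Y gives 6>5]
(B,S,Y): not NE [P1→A gives 3>1; P2→Q gives 9>2]
(B,S,Z): not NE [P1→A gives 9>3; P3→Y gives 6>0]
(B,S,W): not NE [P2→R gives 8>3; P3→Y gives 6>4]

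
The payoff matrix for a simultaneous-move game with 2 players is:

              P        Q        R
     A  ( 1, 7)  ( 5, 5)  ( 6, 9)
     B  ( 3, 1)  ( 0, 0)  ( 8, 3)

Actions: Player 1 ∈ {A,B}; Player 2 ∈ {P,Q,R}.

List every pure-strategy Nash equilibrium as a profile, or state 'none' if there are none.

PSNE = {(B,R)}

(A,P): not NE [P1→B gives 3>1; P2→R gives 9>7]
(A,Q): not NE [P2→R gives 9>5]
(A,R): not NE [P1→B gives 8>6]
(B,P): not NE [P2→R gives 3>1]
(B,Q): not NE [P1→A gives 5>0; P2→R gives 3>0]
(B,R): NE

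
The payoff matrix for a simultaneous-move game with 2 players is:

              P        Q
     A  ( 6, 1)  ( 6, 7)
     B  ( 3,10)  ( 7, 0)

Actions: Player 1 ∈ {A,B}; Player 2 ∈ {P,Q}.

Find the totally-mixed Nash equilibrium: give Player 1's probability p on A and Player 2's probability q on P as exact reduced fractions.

p=5/8, q=1/4

P1 indiff ⇒ q·6+(1-q)·6 = q·3+(1-q)·7 ⇒ q(3) = (1-q)(1) ⇒ q = 1/4
P2 indiff ⇒ p·1+(1-p)·10 = p·7+(1-p)·0 ⇒ p(-6) = (1-p)(-10) ⇒ p = 5/8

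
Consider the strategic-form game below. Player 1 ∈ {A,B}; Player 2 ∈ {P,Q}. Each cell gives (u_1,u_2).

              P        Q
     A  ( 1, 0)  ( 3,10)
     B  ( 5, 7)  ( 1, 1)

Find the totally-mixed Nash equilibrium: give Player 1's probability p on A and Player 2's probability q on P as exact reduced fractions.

P1 mixes 3/8 on A; P2 mixes 1/3 on P

P1 indiff ⇒ q·1+(1-q)·3 = q·5+(1-q)·1 ⇒ q(-4) = (1-q)(-2) ⇒ q = 1/3
P2 indiff ⇒ p·0+(1-p)·7 = p·10+(1-p)·1 ⇒ p(-10) = (1-p)(-6) ⇒ p = 3/8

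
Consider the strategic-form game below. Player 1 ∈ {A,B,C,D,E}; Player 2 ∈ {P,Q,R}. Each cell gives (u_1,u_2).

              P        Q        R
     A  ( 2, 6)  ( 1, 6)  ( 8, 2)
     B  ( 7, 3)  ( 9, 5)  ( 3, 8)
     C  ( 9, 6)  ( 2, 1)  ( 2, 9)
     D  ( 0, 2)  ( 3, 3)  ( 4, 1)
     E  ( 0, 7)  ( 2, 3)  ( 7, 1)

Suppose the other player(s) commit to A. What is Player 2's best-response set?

u_2(P vs A) = 6
u_2(Q vs A) = 6
u_2(R vs A) = 2
max payoff 6 at {P,Q}

P2 best: {P,Q}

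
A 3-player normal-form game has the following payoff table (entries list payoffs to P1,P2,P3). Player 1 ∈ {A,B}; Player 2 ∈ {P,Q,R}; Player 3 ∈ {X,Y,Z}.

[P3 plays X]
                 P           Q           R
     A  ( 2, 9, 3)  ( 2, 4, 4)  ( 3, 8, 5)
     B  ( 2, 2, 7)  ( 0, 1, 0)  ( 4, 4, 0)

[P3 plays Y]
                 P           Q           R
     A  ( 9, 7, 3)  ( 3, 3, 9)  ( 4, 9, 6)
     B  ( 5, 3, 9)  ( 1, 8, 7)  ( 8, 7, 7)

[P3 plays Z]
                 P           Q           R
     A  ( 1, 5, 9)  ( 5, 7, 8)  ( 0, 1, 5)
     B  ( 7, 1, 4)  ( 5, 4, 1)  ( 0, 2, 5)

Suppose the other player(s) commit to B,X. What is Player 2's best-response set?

u_2(P vs B,X) = 2
u_2(Q vs B,X) = 1
u_2(R vs B,X) = 4
max payoff 4 at {R}

P2 best: {R}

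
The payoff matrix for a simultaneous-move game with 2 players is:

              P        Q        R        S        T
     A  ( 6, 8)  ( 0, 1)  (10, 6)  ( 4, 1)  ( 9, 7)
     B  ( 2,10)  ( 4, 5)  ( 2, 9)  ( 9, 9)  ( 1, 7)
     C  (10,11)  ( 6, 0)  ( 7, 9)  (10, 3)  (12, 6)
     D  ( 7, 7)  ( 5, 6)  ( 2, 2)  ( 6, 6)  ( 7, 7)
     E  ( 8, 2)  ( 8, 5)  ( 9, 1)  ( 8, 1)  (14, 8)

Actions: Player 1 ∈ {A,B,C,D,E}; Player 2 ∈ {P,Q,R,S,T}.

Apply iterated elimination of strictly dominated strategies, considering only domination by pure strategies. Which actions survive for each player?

P1 drop B (C beats it: P:10>2 Q:6>4 R:7>2 S:10>9 T:12>1)
P1 drop D (C beats it: P:10>7 Q:6>5 R:7>2 S:10>6 T:12>7)
P2 drop Q (T beats it: A:7>1 C:6>0 E:8>5)
P2 drop R (P beats it: A:8>6 C:11>9 E:2>1)
P1 drop A (C beats it: P:10>6 S:10>4 T:12>9)
P2 drop S (P beats it: C:11>3 E:2>1)
P1→{C,E} P2→{P,T}

Remaining: P1:{C,E} P2:{P,T}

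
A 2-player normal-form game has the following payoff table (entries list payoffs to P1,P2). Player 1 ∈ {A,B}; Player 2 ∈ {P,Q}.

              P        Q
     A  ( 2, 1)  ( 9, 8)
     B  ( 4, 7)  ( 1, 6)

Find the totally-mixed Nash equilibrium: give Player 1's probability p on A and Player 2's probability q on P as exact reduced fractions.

P1 indiff ⇒ q·2+(1-q)·9 = q·4+(1-q)·1 ⇒ q(-2) = (1-q)(-8) ⇒ q = 4/5
P2 indiff ⇒ p·1+(1-p)·7 = p·8+(1-p)·6 ⇒ p(-7) = (1-p)(-1) ⇒ p = 1/8

P1 mixes 1/8 on A; P2 mixes 4/5 on P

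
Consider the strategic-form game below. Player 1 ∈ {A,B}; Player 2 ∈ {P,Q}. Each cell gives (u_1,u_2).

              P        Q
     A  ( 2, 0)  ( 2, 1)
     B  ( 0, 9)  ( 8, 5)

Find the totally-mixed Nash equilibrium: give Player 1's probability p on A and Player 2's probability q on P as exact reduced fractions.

(p,q) = (4/5, 3/4)

P1 indiff ⇒ q·2+(1-q)·2 = q·0+(1-q)·8 ⇒ q(2) = (1-q)(6) ⇒ q = 3/4
P2 indiff ⇒ p·0+(1-p)·9 = p·1+(1-p)·5 ⇒ p(-1) = (1-p)(-4) ⇒ p = 4/5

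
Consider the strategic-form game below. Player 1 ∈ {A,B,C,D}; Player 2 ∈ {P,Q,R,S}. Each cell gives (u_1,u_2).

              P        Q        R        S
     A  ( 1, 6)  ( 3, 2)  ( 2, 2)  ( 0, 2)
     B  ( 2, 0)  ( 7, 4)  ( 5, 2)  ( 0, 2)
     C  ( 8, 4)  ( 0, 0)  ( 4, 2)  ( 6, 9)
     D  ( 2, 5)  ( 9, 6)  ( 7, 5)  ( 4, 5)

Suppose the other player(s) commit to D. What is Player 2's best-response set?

u_2(P vs D) = 5
u_2(Q vs D) = 6
u_2(R vs D) = 5
u_2(S vs D) = 5
max payoff 6 at {Q}

BR_2 = {Q}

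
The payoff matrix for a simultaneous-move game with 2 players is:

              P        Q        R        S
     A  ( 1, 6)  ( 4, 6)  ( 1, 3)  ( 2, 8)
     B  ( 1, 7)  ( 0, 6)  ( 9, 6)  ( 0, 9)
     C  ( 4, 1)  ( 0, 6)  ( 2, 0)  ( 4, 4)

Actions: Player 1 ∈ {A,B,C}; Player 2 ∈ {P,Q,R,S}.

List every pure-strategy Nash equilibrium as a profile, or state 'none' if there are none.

(A,P): not NE [P1→C gives 4>1; P2→S gives 8>6]
(A,Q): not NE [P2→S gives 8>6]
(A,R): not NE [P1→B gives 9>1; P2→S gives 8>3]
(A,S): not NE [P1→C gives 4>2]
(B,P): not NE [P1→C gives 4>1; P2→S gives 9>7]
(B,Q): not NE [P1→A gives 4>0; P2→S gives 9>6]
(B,R): not NE [P2→S gives 9>6]
(B,S): not NE [P1→C gives 4>0]
(C,P): not NE [P2→Q gives 6>1]
(C,Q): not NE [P1→A gives 4>0]
(C,R): not NE [P1→B gives 9>2; P2→Q gives 6>0]
(C,S): not NE [P2→Q gives 6>4]

Equilibria: none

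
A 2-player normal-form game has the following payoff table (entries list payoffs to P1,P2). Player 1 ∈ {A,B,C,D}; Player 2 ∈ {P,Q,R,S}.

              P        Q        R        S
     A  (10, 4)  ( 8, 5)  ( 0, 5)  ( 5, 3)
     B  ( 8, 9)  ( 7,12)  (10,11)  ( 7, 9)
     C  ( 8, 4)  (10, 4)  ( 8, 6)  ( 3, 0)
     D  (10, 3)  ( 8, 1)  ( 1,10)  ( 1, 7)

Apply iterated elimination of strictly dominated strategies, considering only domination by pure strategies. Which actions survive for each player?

P2 drop P (R beats it: A:5>4 B:11>9 C:6>4 D:10>3)
P1 drop D (C beats it: Q:10>8 R:8>1 S:3>1)
P2 drop S (Q beats it: A:5>3 B:12>9 C:4>0)
P1 drop A (C beats it: Q:10>8 R:8>0)
P1→{B,C} P2→{Q,R}

Survivors P1:{B,C} P2:{Q,R}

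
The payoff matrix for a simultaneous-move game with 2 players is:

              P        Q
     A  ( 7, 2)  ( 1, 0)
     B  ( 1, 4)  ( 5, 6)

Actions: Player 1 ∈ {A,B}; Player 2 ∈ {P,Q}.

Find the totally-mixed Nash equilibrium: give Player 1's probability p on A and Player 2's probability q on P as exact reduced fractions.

P1 mixes 1/2 on A; P2 mixes 2/5 on P

P1 indiff ⇒ q·7+(1-q)·1 = q·1+(1-q)·5 ⇒ q(6) = (1-q)(4) ⇒ q = 2/5
P2 indiff ⇒ p·2+(1-p)·4 = p·0+(1-p)·6 ⇒ p(2) = (1-p)(2) ⇒ p = 1/2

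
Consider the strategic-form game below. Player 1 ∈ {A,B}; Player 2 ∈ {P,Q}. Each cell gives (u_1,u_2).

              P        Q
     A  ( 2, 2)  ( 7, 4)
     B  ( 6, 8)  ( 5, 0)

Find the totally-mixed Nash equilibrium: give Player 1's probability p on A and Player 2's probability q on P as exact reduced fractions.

P1 indiff ⇒ q·2+(1-q)·7 = q·6+(1-q)·5 ⇒ q(-4) = (1-q)(-2) ⇒ q = 1/3
P2 indiff ⇒ p·2+(1-p)·8 = p·4+(1-p)·0 ⇒ p(-2) = (1-p)(-8) ⇒ p = 4/5

p=4/5, q=1/3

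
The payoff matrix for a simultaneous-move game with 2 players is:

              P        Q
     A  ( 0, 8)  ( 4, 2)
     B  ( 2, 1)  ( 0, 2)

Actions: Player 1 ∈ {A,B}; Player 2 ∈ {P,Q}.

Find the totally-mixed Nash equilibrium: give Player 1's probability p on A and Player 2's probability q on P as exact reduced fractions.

p=1/7, q=2/3

P1 indiff ⇒ q·0+(1-q)·4 = q·2+(1-q)·0 ⇒ q(-2) = (1-q)(-4) ⇒ q = 2/3
P2 indiff ⇒ p·8+(1-p)·1 = p·2+(1-p)·2 ⇒ p(6) = (1-p)(1) ⇒ p = 1/7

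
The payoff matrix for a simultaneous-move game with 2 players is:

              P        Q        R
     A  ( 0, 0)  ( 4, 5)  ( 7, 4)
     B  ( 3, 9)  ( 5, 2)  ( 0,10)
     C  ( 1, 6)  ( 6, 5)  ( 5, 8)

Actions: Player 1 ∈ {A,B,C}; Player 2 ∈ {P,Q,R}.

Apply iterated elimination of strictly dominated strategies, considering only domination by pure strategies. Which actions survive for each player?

Remaining: P1:{A,C} P2:{Q,R}

P2 drop P (R beats it: A:4>0 B:10>9 C:8>6)
P1 drop B (C beats it: Q:6>5 R:5>0)
P1→{A,C} P2→{Q,R}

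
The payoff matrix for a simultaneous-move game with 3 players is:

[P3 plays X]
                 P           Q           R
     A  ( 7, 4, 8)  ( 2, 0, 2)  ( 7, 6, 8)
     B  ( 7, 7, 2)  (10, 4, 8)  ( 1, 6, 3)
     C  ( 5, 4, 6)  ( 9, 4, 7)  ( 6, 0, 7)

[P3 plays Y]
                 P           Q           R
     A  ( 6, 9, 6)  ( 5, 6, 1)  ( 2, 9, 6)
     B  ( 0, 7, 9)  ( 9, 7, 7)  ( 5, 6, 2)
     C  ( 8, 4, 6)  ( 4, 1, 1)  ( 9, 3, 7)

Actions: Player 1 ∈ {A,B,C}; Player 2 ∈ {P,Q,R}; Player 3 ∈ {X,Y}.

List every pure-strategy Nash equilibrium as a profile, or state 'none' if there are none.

(A,P,X): not NE [P2→R gives 6>4]
(A,P,Y): not NE [P1→C gives 8>6; P3→X gives 8>6]
(A,Q,X): not NE [P1→B gives 10>2; P2→R gives 6>0]
(A,Q,Y): not NE [P1→B gives 9>5; P2→R gives 9>6; P3→X gives 2>1]
(A,R,X): NE
(A,R,Y): not NE [P1→C gives 9>2; P3→X gives 8>6]
(B,P,X): not NE [P3→Y gives 9>2]
(B,P,Y): not NE [P1→C gives 8>0]
(B,Q,X): not NE [P2→P gives 7>4]
(B,Q,Y): not NE [P3→X gives 8>7]
(B,R,X): not NE [P1→A gives 7>1; P2→P gives 7>6]
(B,R,Y): not NE [P1→C gives 9>5; P2→Q gives 7>6; P3→X gives 3>2]
(C,P,X): not NE [P1→B gives 7>5]
(C,P,Y): NE
(C,Q,X): not NE [P1→B gives 10>9]
(C,Q,Y): not NE [P1→B gives 9>4; P2→P gives 4>1; P3→X gives 7>1]
(C,R,X): not NE [P1→A gives 7>6; P2→Q gives 4>0]
(C,R,Y): not NE [P2→P gives 4>3]

NE set: (A,R,X), (C,P,Y)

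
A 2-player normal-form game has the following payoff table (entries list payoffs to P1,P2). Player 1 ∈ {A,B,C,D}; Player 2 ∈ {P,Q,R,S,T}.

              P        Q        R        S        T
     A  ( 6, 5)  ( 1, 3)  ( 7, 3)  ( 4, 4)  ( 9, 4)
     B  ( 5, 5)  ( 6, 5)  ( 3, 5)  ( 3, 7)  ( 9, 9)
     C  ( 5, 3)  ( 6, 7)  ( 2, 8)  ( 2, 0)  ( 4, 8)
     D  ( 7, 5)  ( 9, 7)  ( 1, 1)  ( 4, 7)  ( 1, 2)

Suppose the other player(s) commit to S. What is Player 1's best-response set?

argmax u_1 = {A,D}

u_1(A vs S) = 4
u_1(B vs S) = 3
u_1(C vs S) = 2
u_1(D vs S) = 4
max payoff 4 at {A,D}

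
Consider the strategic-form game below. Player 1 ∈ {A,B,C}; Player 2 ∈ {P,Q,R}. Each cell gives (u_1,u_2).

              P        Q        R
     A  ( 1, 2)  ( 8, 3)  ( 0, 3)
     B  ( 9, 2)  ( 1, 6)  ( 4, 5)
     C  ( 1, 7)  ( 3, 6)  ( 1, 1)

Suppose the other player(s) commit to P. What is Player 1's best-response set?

BR_1 = {B}

u_1(A vs P) = 1
u_1(B vs P) = 9
u_1(C vs P) = 1
max payoff 9 at {B}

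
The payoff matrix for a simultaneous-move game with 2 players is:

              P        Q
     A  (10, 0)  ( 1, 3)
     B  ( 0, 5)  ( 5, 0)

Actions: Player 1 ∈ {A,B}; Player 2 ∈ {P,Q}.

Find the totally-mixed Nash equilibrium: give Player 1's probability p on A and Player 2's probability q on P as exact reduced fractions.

(p,q) = (5/8, 2/7)

P1 indiff ⇒ q·10+(1-q)·1 = q·0+(1-q)·5 ⇒ q(10) = (1-q)(4) ⇒ q = 2/7
P2 indiff ⇒ p·0+(1-p)·5 = p·3+(1-p)·0 ⇒ p(-3) = (1-p)(-5) ⇒ p = 5/8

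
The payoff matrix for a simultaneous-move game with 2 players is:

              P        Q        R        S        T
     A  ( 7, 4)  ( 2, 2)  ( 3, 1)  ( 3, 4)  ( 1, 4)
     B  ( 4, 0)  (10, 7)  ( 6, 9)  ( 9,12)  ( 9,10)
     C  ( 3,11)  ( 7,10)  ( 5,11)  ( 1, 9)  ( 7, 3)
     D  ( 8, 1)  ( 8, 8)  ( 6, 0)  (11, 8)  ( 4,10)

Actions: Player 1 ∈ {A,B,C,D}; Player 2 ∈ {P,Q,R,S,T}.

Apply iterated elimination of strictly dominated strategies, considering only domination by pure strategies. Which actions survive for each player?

P1 drop A (D beats it: P:8>7 Q:8>2 R:6>3 S:11>3 T:4>1)
P1 drop C (B beats it: P:4>3 Q:10>7 R:6>5 S:9>1 T:9>7)
P2 drop P (Q beats it: B:7>0 D:8>1)
P2 drop Q (T beats it: B:10>7 D:10>8)
P2 drop R (S beats it: B:12>9 D:8>0)
P1→{B,D} P2→{S,T}

Survivors P1:{B,D} P2:{S,T}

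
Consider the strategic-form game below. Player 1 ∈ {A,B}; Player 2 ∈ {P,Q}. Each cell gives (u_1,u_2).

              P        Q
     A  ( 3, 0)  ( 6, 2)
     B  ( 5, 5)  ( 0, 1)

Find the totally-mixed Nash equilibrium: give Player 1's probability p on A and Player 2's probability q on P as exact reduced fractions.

(p,q) = (2/3, 3/4)

P1 indiff ⇒ q·3+(1-q)·6 = q·5+(1-q)·0 ⇒ q(-2) = (1-q)(-6) ⇒ q = 3/4
P2 indiff ⇒ p·0+(1-p)·5 = p·2+(1-p)·1 ⇒ p(-2) = (1-p)(-4) ⇒ p = 2/3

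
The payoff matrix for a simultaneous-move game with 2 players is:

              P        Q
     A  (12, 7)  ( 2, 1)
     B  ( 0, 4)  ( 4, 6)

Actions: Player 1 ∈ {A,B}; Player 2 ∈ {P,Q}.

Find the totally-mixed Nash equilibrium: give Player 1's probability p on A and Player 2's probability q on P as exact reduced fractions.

p=1/4, q=1/7

P1 indiff ⇒ q·12+(1-q)·2 = q·0+(1-q)·4 ⇒ q(12) = (1-q)(2) ⇒ q = 1/7
P2 indiff ⇒ p·7+(1-p)·4 = p·1+(1-p)·6 ⇒ p(6) = (1-p)(2) ⇒ p = 1/4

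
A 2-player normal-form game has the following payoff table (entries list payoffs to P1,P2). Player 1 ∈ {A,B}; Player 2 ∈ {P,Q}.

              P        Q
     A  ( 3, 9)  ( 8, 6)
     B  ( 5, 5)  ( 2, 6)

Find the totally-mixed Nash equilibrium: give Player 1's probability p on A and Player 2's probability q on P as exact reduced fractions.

P1 mixes 1/4 on A; P2 mixes 3/4 on P

P1 indiff ⇒ q·3+(1-q)·8 = q·5+(1-q)·2 ⇒ q(-2) = (1-q)(-6) ⇒ q = 3/4
P2 indiff ⇒ p·9+(1-p)·5 = p·6+(1-p)·6 ⇒ p(3) = (1-p)(1) ⇒ p = 1/4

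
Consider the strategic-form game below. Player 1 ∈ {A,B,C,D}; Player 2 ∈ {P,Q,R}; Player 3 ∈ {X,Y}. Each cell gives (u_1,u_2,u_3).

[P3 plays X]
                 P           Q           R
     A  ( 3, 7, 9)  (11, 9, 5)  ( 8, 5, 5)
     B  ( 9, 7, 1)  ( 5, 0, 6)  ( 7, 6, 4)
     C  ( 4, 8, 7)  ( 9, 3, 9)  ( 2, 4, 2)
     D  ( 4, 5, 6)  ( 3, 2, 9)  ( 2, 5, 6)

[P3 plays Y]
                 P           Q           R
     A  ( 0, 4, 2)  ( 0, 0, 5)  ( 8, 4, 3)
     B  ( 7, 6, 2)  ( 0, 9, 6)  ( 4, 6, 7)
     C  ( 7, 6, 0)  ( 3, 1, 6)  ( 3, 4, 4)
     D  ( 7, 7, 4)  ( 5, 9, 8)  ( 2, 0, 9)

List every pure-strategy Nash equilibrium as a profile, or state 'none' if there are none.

NE set: (A,Q,X)

(A,P,X): not NE [P1→B gives 9>3; P2→Q gives 9>7]
(A,P,Y): not NE [P1→D gives 7>0; P3→X gives 9>2]
(A,Q,X): NE
(A,Q,Y): not NE [P1→D gives 5>0; P2→R gives 4>0]
(A,R,X): not NE [P2→Q gives 9>5]
(A,R,Y): not NE [P3→X gives 5>3]
(B,P,X): not NE [P3→Y gives 2>1]
(B,P,Y): not NE [P2→Q gives 9>6]
(B,Q,X): not NE [P1→A gives 11>5; P2→P gives 7>0]
(B,Q,Y): not NE [P1→D gives 5>0]
(B,R,X): not NE [P1→A gives 8>7; P2→P gives 7>6; P3→Y gives 7>4]
(B,R,Y): not NE [P1→A gives 8>4; P2→Q gives 9>6]
(C,P,X): not NE [P1→B gives 9>4]
(C,P,Y): not NE [P3→X gives 7>0]
(C,Q,X): not NE [P1→A gives 11>9; P2→P gives 8>3]
(C,Q,Y): not NE [P1→D gives 5>3; P2→P gives 6>1; P3→X gives 9>6]
(C,R,X): not NE [P1→A gives 8>2; P2→P gives 8>4; P3→Y gives 4>2]
(C,R,Y): not NE [P1→A gives 8>3; P2→P gives 6>4]
(D,P,X): not NE [P1→B gives 9>4]
(D,P,Y): not NE [P2→Q gives 9>7; P3→X gives 6>4]
(D,Q,X): not NE [P1→A gives 11>3; P2→R gives 5>2]
(D,Q,Y): not NE [P3→X gives 9>8]
(D,R,X): not NE [P1→A gives 8>2; P3→Y gives 9>6]
(D,R,Y): not NE [P1→A gives 8>2; P2→Q gives 9>0]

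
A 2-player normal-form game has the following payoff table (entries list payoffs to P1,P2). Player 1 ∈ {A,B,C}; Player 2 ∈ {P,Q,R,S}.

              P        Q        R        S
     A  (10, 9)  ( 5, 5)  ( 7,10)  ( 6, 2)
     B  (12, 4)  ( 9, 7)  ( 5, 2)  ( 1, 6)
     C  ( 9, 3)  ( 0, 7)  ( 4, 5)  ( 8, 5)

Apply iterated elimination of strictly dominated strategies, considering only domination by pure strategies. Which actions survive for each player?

P2 drop S (Q beats it: A:5>2 B:7>6 C:7>5)
P1 drop C (A beats it: P:10>9 Q:5>0 R:7>4)
P1→{A,B} P2→{P,Q,R}

Remaining: P1:{A,B} P2:{P,Q,R}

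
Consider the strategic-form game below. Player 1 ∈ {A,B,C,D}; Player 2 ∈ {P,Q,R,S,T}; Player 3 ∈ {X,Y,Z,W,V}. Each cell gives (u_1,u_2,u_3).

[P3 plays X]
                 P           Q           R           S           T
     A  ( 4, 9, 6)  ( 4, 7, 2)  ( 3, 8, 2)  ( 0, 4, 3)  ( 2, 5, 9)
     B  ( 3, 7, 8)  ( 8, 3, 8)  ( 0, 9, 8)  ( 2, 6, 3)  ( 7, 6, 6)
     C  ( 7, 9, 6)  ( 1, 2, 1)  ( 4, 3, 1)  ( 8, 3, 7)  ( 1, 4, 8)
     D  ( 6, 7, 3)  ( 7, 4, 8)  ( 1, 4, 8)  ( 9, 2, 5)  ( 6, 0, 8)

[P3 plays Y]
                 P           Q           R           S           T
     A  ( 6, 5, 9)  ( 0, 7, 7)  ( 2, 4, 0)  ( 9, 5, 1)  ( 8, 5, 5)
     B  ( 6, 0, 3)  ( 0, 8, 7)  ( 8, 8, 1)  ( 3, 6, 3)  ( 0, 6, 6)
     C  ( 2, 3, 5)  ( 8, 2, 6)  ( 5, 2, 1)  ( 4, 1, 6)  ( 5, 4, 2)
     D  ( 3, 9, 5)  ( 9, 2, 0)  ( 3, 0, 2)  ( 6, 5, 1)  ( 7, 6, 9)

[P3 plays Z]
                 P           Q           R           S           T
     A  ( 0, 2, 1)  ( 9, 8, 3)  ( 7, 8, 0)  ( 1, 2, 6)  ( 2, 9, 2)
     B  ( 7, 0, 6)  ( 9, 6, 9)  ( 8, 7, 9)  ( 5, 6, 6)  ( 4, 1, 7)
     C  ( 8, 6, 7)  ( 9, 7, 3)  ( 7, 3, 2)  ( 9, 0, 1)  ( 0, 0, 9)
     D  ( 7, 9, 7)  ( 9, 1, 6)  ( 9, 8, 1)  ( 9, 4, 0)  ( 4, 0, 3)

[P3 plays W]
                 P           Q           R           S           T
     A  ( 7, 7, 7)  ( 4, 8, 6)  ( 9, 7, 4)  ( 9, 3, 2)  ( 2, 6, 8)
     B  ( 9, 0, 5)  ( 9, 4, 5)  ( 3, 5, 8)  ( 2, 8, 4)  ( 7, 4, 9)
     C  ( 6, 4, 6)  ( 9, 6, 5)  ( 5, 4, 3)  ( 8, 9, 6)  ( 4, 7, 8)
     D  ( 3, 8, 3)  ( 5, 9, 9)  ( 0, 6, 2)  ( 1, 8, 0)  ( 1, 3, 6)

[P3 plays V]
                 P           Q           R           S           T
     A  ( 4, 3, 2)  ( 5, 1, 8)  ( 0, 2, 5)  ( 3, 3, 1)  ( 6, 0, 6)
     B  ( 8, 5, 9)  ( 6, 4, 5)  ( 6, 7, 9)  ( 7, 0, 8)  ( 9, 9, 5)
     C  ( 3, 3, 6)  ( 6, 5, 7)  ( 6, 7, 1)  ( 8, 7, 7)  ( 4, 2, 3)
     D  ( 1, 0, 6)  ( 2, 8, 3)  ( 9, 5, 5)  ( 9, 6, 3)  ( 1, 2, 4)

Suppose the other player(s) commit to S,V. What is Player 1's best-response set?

BR_1 = {D}

u_1(A vs S,V) = 3
u_1(B vs S,V) = 7
u_1(C vs S,V) = 8
u_1(D vs S,V) = 9
max payoff 9 at {D}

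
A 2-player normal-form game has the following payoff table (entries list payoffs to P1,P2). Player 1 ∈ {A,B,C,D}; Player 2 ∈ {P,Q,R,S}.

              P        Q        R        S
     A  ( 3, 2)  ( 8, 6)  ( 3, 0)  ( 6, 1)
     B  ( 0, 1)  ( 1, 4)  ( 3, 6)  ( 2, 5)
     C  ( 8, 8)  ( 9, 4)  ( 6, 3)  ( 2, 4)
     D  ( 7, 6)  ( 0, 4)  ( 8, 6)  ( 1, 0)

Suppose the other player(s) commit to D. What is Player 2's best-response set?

u_2(P vs D) = 6
u_2(Q vs D) = 4
u_2(R vs D) = 6
u_2(S vs D) = 0
max payoff 6 at {P,R}

P2 best: {P,R}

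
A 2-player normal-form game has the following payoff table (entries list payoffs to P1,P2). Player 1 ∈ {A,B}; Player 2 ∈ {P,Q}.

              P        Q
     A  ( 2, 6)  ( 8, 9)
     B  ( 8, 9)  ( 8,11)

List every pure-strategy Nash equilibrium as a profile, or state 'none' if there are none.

(A,P): not NE [P1→B gives 8>2; P2→Q gives 9>6]
(A,Q): NE
(B,P): not NE [P2→Q gives 11>9]
(B,Q): NE

PSNE = {(A,Q), (B,Q)}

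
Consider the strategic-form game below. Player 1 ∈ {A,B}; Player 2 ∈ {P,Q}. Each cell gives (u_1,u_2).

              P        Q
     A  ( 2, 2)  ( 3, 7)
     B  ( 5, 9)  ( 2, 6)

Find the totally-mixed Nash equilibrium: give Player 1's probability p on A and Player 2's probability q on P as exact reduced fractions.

P1 indiff ⇒ q·2+(1-q)·3 = q·5+(1-q)·2 ⇒ q(-3) = (1-q)(-1) ⇒ q = 1/4
P2 indiff ⇒ p·2+(1-p)·9 = p·7+(1-p)·6 ⇒ p(-5) = (1-p)(-3) ⇒ p = 3/8

p=3/8, q=1/4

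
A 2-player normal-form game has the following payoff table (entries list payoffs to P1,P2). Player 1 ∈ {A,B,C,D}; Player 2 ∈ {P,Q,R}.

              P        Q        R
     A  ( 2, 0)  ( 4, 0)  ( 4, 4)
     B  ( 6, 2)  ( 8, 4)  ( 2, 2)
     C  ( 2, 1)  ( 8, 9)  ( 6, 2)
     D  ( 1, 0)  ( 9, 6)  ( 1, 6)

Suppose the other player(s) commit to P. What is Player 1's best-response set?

P1 best: {B}

u_1(A vs P) = 2
u_1(B vs P) = 6
u_1(C vs P) = 2
u_1(D vs P) = 1
max payoff 6 at {B}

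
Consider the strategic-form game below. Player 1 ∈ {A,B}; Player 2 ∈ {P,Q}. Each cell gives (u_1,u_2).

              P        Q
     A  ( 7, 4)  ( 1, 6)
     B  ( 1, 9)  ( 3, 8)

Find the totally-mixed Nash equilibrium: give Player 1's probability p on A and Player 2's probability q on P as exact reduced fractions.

P1 mixes 1/3 on A; P2 mixes 1/4 on P

P1 indiff ⇒ q·7+(1-q)·1 = q·1+(1-q)·3 ⇒ q(6) = (1-q)(2) ⇒ q = 1/4
P2 indiff ⇒ p·4+(1-p)·9 = p·6+(1-p)·8 ⇒ p(-2) = (1-p)(-1) ⇒ p = 1/3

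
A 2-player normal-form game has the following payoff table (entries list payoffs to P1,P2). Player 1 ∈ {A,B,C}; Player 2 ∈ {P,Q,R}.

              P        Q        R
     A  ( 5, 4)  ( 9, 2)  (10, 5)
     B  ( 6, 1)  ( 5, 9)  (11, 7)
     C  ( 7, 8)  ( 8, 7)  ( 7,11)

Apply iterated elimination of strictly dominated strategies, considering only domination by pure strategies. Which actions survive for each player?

Survivors P1:{A,B} P2:{Q,R}

P2 drop P (R beats it: A:5>4 B:7>1 C:11>8)
P1 drop C (A beats it: Q:9>8 R:10>7)
P1→{A,B} P2→{Q,R}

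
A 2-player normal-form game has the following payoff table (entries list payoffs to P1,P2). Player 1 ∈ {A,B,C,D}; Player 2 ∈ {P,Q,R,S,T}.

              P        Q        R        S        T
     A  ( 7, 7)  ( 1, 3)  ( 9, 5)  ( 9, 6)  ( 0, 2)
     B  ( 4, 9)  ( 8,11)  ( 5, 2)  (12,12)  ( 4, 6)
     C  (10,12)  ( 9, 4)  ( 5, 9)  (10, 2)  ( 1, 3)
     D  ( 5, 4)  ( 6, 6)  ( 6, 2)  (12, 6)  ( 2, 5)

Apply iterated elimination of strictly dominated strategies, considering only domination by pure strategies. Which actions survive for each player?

Remaining: P1:{B,C,D} P2:{P,Q,S}

P2 drop R (P beats it: A:7>5 B:9>2 C:12>9 D:4>2)
P1 drop A (C beats it: P:10>7 Q:9>1 S:10>9 T:1>0)
P2 drop T (Q beats it: B:11>6 C:4>3 D:6>5)
P1→{B,C,D} P2→{P,Q,S}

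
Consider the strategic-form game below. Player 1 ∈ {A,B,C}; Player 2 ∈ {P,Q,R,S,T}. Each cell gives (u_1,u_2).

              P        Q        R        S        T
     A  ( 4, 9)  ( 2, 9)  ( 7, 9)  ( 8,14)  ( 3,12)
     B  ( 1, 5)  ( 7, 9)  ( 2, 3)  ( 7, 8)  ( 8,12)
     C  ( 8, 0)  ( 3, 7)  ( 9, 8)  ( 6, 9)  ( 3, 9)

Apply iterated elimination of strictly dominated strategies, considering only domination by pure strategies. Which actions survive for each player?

Survivors P1:{A,B} P2:{S,T}

P2 drop P (S beats it: A:14>9 B:8>5 C:9>0)
P2 drop Q (T beats it: A:12>9 B:12>9 C:9>7)
P2 drop R (S beats it: A:14>9 B:8>3 C:9>8)
P1 drop C (B beats it: S:7>6 T:8>3)
P1→{A,B} P2→{S,T}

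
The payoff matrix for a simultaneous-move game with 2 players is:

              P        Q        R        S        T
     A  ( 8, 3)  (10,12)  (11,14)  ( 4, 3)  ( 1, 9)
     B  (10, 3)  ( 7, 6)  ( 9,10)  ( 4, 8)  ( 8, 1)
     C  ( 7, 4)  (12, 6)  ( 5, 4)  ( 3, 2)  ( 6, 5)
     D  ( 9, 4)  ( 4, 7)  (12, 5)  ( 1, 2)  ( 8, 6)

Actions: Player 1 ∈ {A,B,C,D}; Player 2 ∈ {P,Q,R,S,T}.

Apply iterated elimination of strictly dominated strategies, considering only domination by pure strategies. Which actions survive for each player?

Survivors P1:{A,C,D} P2:{Q,R}

P2 drop P (Q beats it: A:12>3 B:6>3 C:6>4 D:7>4)
P2 drop S (R beats it: A:14>3 B:10>8 C:4>2 D:5>2)
P2 drop T (Q beats it: A:12>9 B:6>1 C:6>5 D:7>6)
P1 drop B (A beats it: Q:10>7 R:11>9)
P1→{A,C,D} P2→{Q,R}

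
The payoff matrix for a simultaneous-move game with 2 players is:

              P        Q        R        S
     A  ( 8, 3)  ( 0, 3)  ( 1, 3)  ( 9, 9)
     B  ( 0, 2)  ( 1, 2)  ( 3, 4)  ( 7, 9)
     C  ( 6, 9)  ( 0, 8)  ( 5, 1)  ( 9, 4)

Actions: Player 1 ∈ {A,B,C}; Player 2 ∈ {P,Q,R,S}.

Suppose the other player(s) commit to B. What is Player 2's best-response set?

u_2(P vs B) = 2
u_2(Q vs B) = 2
u_2(R vs B) = 4
u_2(S vs B) = 9
max payoff 9 at {S}

P2 best: {S}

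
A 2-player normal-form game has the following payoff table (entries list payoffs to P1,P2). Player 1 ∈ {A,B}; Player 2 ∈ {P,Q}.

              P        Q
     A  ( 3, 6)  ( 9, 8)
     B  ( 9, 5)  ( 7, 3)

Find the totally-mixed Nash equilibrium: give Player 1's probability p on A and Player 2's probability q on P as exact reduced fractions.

P1 indiff ⇒ q·3+(1-q)·9 = q·9+(1-q)·7 ⇒ q(-6) = (1-q)(-2) ⇒ q = 1/4
P2 indiff ⇒ p·6+(1-p)·5 = p·8+(1-p)·3 ⇒ p(-2) = (1-p)(-2) ⇒ p = 1/2

(p,q) = (1/2, 1/4)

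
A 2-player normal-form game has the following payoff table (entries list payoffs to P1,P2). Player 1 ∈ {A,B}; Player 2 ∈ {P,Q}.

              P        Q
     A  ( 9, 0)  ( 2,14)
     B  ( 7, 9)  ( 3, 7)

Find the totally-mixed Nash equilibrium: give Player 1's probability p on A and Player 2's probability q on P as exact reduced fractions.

P1 mixes 1/8 on A; P2 mixes 1/3 on P

P1 indiff ⇒ q·9+(1-q)·2 = q·7+(1-q)·3 ⇒ q(2) = (1-q)(1) ⇒ q = 1/3
P2 indiff ⇒ p·0+(1-p)·9 = p·14+(1-p)·7 ⇒ p(-14) = (1-p)(-2) ⇒ p = 1/8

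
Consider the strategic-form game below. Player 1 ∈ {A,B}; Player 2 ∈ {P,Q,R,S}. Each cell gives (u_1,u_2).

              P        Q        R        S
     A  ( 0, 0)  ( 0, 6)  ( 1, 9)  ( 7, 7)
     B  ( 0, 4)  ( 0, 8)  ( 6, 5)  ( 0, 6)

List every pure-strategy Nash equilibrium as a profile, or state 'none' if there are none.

NE set: (B,Q)

(A,P): not NE [P2→R gives 9>0]
(A,Q): not NE [P2→R gives 9>6]
(A,R): not NE [P1→B gives 6>1]
(A,S): not NE [P2→R gives 9>7]
(B,P): not NE [P2→Q gives 8>4]
(B,Q): NE
(B,R): not NE [P2→Q gives 8>5]
(B,S): not NE [P1→A gives 7>0; P2→Q gives 8>6]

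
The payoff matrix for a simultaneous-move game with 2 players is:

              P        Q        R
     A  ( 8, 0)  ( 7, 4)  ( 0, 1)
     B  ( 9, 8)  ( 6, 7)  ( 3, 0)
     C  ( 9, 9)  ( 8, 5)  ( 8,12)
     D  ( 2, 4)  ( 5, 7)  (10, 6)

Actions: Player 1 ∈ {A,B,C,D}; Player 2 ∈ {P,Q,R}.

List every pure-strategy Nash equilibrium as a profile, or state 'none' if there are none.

Nash profiles: (B,P)

(A,P): not NE [P1→C gives 9>8; P2→Q gives 4>0]
(A,Q): not NE [P1→C gives 8>7]
(A,R): not NE [P1→D gives 10>0; P2→Q gives 4>1]
(B,P): NE
(B,Q): not NE [P1→C gives 8>6; P2→P gives 8>7]
(B,R): not NE [P1→D gives 10>3; P2→P gives 8>0]
(C,P): not NE [P2→R gives 12>9]
(C,Q): not NE [P2→R gives 12>5]
(C,R): not NE [P1→D gives 10>8]
(D,P): not NE [P1→C gives 9>2; P2→Q gives 7>4]
(D,Q): not NE [P1→C gives 8>5]
(D,R): not NE [P2→Q gives 7>6]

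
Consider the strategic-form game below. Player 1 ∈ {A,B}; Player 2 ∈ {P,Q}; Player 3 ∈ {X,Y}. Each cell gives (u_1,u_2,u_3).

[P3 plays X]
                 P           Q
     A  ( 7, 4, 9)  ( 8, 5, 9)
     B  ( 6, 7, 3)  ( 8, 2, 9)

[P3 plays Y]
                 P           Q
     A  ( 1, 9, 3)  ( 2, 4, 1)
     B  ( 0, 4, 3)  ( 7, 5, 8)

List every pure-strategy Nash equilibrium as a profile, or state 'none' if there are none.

(A,P,X): not NE [P2→Q gives 5>4]
(A,P,Y): not NE [P3→X gives 9>3]
(A,Q,X): NE
(A,Q,Y): not NE [P1→B gives 7>2; P2→P gives 9>4; P3→X gives 9>1]
(B,P,X): not NE [P1→A gives 7>6]
(B,P,Y): not NE [P1→A gives 1>0; P2→Q gives 5>4]
(B,Q,X): not NE [P2→P gives 7>2]
(B,Q,Y): not NE [P3→X gives 9>8]

Nash profiles: (A,Q,X)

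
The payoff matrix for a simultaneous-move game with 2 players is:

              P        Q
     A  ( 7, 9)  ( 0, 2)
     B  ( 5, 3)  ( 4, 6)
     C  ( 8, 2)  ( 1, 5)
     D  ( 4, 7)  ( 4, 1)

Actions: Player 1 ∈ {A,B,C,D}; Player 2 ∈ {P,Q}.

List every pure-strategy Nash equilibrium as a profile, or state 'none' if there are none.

Nash profiles: (B,Q)

(A,P): not NE [P1→C gives 8>7]
(A,Q): not NE [P1→D gives 4>0; P2→P gives 9>2]
(B,P): not NE [P1→C gives 8>5; P2→Q gives 6>3]
(B,Q): NE
(C,P): not NE [P2→Q gives 5>2]
(C,Q): not NE [P1→D gives 4>1]
(D,P): not NE [P1→C gives 8>4]
(D,Q): not NE [P2→P gives 7>1]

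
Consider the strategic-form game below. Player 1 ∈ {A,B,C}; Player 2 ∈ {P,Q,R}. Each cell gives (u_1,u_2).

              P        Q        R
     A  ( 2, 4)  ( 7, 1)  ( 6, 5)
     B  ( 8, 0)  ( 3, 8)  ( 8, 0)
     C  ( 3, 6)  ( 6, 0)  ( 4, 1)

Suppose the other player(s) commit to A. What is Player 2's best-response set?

u_2(P vs A) = 4
u_2(Q vs A) = 1
u_2(R vs A) = 5
max payoff 5 at {R}

argmax u_2 = {R}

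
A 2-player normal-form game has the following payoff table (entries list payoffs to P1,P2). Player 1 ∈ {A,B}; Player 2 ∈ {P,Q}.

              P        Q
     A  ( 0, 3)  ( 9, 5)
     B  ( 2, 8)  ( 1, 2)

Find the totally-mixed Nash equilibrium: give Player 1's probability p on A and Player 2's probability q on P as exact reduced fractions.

p=3/4, q=4/5

P1 indiff ⇒ q·0+(1-q)·9 = q·2+(1-q)·1 ⇒ q(-2) = (1-q)(-8) ⇒ q = 4/5
P2 indiff ⇒ p·3+(1-p)·8 = p·5+(1-p)·2 ⇒ p(-2) = (1-p)(-6) ⇒ p = 3/4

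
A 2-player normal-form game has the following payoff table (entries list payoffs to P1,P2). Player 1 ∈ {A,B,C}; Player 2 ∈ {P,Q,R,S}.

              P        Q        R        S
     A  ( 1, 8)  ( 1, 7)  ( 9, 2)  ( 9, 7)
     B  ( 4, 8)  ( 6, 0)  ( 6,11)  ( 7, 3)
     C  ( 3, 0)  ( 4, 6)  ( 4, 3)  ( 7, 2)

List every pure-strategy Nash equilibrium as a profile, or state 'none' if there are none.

(A,P): not NE [P1→B gives 4>1]
(A,Q): not NE [P1→B gives 6>1; P2→P gives 8>7]
(A,R): not NE [P2→P gives 8>2]
(A,S): not NE [P2→P gives 8>7]
(B,P): not NE [P2→R gives 11>8]
(B,Q): not NE [P2→R gives 11>0]
(B,R): not NE [P1→A gives 9>6]
(B,S): not NE [P1→A gives 9>7; P2→R gives 11>3]
(C,P): not NE [P1→B gives 4>3; P2→Q gives 6>0]
(C,Q): not NE [P1→B gives 6>4]
(C,R): not NE [P1→A gives 9>4; P2→Q gives 6>3]
(C,S): not NE [P1→A gives 9>7; P2→Q gives 6>2]

Equilibria: none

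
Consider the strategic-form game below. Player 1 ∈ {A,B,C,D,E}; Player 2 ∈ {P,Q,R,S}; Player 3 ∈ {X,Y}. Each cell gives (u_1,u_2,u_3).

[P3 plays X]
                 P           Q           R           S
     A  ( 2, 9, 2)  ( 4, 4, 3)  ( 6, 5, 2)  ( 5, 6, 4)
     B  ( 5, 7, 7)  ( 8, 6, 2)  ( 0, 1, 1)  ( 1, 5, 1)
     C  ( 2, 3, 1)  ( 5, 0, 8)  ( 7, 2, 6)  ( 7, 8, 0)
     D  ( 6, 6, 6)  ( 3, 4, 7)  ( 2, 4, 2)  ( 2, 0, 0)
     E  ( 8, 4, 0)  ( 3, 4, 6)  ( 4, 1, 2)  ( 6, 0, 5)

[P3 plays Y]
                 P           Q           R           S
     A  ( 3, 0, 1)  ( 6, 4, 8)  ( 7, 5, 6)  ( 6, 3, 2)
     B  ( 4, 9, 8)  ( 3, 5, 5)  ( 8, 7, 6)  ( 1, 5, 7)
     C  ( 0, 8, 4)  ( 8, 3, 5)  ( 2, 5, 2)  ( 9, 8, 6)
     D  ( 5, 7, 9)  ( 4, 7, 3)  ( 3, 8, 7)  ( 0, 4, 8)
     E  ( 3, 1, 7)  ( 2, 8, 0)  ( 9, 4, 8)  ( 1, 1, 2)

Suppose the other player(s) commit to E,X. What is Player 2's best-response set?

BR_2 = {P,Q}

u_2(P vs E,X) = 4
u_2(Q vs E,X) = 4
u_2(R vs E,X) = 1
u_2(S vs E,X) = 0
max payoff 4 at {P,Q}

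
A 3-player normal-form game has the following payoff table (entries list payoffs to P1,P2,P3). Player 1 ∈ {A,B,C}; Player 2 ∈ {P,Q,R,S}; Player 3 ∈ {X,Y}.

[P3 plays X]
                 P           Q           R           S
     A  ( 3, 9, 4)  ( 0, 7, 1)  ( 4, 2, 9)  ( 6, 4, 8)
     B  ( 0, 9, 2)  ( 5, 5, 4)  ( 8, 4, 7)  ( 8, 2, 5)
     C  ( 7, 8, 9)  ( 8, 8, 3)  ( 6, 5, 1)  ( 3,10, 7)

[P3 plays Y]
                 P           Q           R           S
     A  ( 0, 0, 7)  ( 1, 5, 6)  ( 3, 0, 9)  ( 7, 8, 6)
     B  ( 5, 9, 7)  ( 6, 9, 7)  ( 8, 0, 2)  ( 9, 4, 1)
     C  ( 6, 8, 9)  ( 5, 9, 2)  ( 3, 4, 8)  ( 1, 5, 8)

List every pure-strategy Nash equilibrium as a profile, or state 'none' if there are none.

Nash profiles: (B,Q,Y)

(A,P,X): not NE [P1→C gives 7>3; P3→Y gives 7>4]
(A,P,Y): not NE [P1→C gives 6>0; P2→S gives 8>0]
(A,Q,X): not NE [P1→C gives 8>0; P2→P gives 9>7; P3→Y gives 6>1]
(A,Q,Y): not NE [P1→B gives 6>1; P2→S gives 8>5]
(A,R,X): not NE [P1→B gives 8>4; P2→P gives 9>2]
(A,R,Y): not NE [P1→B gives 8>3; P2→S gives 8>0]
(A,S,X): not NE [P1→B gives 8>6; P2→P gives 9>4]
(A,S,Y): not NE [P1→B gives 9>7; P3→X gives 8>6]
(B,P,X): not NE [P1→C gives 7>0; P3→Y gives 7>2]
(B,P,Y): not NE [P1→C gives 6>5]
(B,Q,X): not NE [P1→C gives 8>5; P2→P gives 9>5; P3→Y gives 7>4]
(B,Q,Y): NE
(B,R,X): not NE [P2→P gives 9>4]
(B,R,Y): not NE [P2→Q gives 9>0; P3→X gives 7>2]
(B,S,X): not NE [P2→P gives 9>2]
(B,S,Y): not NE [P2→Q gives 9>4; P3→X gives 5>1]
(C,P,X): not NE [P2→S gives 10>8]
(C,P,Y): not NE [P2→Q gives 9>8]
(C,Q,X): not NE [P2→S gives 10>8]
(C,Q,Y): not NE [P1→B gives 6>5; P3→X gives 3>2]
(C,R,X): not NE [P1→B gives 8>6; P2→S gives 10>5; P3→Y gives 8>1]
(C,R,Y): not NE [P1→B gives 8>3; P2→Q gives 9>4]
(C,S,X): not NE [P1→B gives 8>3; P3→Y gives 8>7]
(C,S,Y): not NE [P1→B gives 9>1; P2→Q gives 9>5]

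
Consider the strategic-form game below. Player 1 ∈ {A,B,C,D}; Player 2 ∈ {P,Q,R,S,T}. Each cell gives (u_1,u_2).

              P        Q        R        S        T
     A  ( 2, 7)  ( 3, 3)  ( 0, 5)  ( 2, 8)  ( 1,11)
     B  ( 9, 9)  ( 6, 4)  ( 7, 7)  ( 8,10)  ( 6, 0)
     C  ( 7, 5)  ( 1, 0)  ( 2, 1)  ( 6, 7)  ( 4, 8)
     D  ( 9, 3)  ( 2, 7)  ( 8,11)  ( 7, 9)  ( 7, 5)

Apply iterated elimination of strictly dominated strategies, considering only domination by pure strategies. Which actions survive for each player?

IESDS → P1:{B,D} P2:{R,S}

P1 drop A (B beats it: P:9>2 Q:6>3 R:7>0 S:8>2 T:6>1)
P1 drop C (B beats it: P:9>7 Q:6>1 R:7>2 S:8>6 T:6>4)
P2 drop P (S beats it: B:10>9 D:9>3)
P2 drop Q (R beats it: B:7>4 D:11>7)
P2 drop T (R beats it: B:7>0 D:11>5)
P1→{B,D} P2→{R,S}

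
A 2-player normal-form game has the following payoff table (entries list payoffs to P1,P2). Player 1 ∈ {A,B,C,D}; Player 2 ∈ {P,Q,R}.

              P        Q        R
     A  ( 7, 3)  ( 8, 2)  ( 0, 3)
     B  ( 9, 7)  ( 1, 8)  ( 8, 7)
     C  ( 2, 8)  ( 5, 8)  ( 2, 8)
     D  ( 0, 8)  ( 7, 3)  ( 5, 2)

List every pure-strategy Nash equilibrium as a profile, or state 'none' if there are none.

No pure NE.

(A,P): not NE [P1→B gives 9>7]
(A,Q): not NE [P2→R gives 3>2]
(A,R): not NE [P1→B gives 8>0]
(B,P): not NE [P2→Q gives 8>7]
(B,Q): not NE [P1→A gives 8>1]
(B,R): not NE [P2→Q gives 8>7]
(C,P): not NE [P1→B gives 9>2]
(C,Q): not NE [P1→A gives 8>5]
(C,R): not NE [P1→B gives 8>2]
(D,P): not NE [P1→B gives 9>0]
(D,Q): not NE [P1→A gives 8>7; P2→P gives 8>3]
(D,R): not NE [P1→B gives 8>5; P2→P gives 8>2]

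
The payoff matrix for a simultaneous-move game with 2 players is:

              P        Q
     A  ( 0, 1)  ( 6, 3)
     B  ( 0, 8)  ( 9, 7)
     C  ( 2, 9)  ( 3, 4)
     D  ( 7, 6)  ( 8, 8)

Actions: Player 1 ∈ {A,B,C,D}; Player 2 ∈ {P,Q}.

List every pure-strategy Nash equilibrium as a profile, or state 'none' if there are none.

No pure NE.

(A,P): not NE [P1→D gives 7>0; P2→Q gives 3>1]
(A,Q): not NE [P1→B gives 9>6]
(B,P): not NE [P1→D gives 7>0]
(B,Q): not NE [P2→P gives 8>7]
(C,P): not NE [P1→D gives 7>2]
(C,Q): not NE [P1→B gives 9>3; P2→P gives 9>4]
(D,P): not NE [P2→Q gives 8>6]
(D,Q): not NE [P1→B gives 9>8]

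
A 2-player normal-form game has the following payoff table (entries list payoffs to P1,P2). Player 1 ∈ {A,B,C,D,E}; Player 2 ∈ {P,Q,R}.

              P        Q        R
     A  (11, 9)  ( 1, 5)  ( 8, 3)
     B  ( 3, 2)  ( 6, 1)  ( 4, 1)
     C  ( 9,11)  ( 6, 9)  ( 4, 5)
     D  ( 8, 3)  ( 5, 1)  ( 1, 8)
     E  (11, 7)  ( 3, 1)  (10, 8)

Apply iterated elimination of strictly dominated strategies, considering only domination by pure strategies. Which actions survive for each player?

P1 drop D (C beats it: P:9>8 Q:6>5 R:4>1)
P2 drop Q (P beats it: A:9>5 B:2>1 C:11>9 E:7>1)
P1 drop B (A beats it: P:11>3 R:8>4)
P1 drop C (A beats it: P:11>9 R:8>4)
P1→{A,E} P2→{P,R}

IESDS → P1:{A,E} P2:{P,R}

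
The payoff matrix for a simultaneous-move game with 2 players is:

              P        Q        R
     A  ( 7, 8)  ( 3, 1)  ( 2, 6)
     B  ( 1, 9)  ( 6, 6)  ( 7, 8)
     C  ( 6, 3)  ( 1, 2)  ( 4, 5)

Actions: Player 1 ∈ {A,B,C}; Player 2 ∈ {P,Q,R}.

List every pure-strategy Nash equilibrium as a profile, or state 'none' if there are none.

(A,P): NE
(A,Q): not NE [P1→B gives 6>3; P2→P gives 8>1]
(A,R): not NE [P1→B gives 7>2; P2→P gives 8>6]
(B,P): not NE [P1→A gives 7>1]
(B,Q): not NE [P2→P gives 9>6]
(B,R): not NE [P2→P gives 9>8]
(C,P): not NE [P1→A gives 7>6; P2→R gives 5>3]
(C,Q): not NE [P1→B gives 6>1; P2→R gives 5>2]
(C,R): not NE [P1→B gives 7>4]

PSNE = {(A,P)}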